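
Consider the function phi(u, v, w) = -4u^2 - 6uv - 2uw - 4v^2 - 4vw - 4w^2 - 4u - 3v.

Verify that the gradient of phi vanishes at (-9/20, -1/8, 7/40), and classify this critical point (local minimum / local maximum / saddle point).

local maximum

∇phi = (-8u - 6v - 2w - 4, -6u - 8v - 4w - 3, -2u - 4v - 8w); substituting (-9/20, -1/8, 7/40) gives ∇phi = (0, 0, 0), so (-9/20, -1/8, 7/40) is indeed a critical point.
The Hessian is constant: H = [[-8, -6, -2], [-6, -8, -4], [-2, -4, -8]].
Leading principal minors: Δ₁ = -8, Δ₂ = 28, Δ₃ = -160.
The minors alternate sign starting negative (−, +, −), so H is negative definite: a local maximum.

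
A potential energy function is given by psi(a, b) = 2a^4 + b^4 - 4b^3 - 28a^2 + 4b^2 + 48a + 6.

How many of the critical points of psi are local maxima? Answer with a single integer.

1

psi separates as a function of a plus a function of b, so ∇psi=0 decouples.
∂psi/∂a = 8(a - 2)(a - 1)(a + 3) = 0 at a ∈ {-3, 1, 2}; ∂psi/∂b = 4b(b - 2)(b - 1) = 0 at b ∈ {0, 1, 2}.
The Hessian is diagonal: diag(psi_aa, psi_bb). Second derivatives: psi_aa(-3)=160, psi_aa(1)=-32, psi_aa(2)=40; psi_bb(0)=8, psi_bb(1)=-4, psi_bb(2)=8.
Local maxima occur where both diagonal entries negative: (1, 1). Count: 1.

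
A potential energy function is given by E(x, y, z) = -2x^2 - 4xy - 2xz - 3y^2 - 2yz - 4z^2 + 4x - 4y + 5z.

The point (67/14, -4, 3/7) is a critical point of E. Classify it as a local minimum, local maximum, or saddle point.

local maximum

The Hessian is constant: H = [[-4, -4, -2], [-4, -6, -2], [-2, -2, -8]].
Leading principal minors: Δ₁ = -4, Δ₂ = 8, Δ₃ = -56.
The minors alternate sign starting negative (−, +, −), so H is negative definite: a local maximum.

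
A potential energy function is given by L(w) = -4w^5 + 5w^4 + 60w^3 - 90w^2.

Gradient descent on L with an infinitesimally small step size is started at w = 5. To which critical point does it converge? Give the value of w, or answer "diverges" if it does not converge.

L'(w) = -20w(w - 3)(w - 1)(w + 3), so L'(5) = -6400.
Gradient descent moves in the -L' direction, i.e. w is increasing.
There is no critical point above w=5, and L' keeps the same sign, so the iterate runs off to +∞.

diverges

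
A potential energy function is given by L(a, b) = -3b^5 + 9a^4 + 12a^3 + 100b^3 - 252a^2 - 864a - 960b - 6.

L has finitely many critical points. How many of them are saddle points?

L separates as a function of a plus a function of b, so ∇L=0 decouples.
∂L/∂a = 36(a - 4)(a + 2)(a + 3) = 0 at a ∈ {-3, -2, 4}; ∂L/∂b = -15(b - 4)(b - 2)(b + 2)(b + 4) = 0 at b ∈ {-4, -2, 2, 4}.
The Hessian is diagonal: diag(L_aa, L_bb). Second derivatives: L_aa(-3)=252, L_aa(-2)=-216, L_aa(4)=1512; L_bb(-4)=1440, L_bb(-2)=-720, L_bb(2)=720, L_bb(4)=-1440.
Saddle points occur where the two diagonal entries have opposite signs: (-3, -2), (-3, 4), (-2, -4), (-2, 2), (4, -2), (4, 4). Count: 6.

6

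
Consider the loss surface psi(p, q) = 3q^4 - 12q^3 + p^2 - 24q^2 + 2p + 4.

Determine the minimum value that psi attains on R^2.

-381

psi(p,q) separates as A(p) + B(q) + 4, so its minimum is min A + min B + 4.
A'(p) = 2p + 2 vanishes at p ∈ {-1}; B'(q) = 12q(q - 4)(q + 1) vanishes at q ∈ {-1, 0, 4}.
Local minima of A (where A''>0): A(-1)=-1. Local minima of B: B(-1)=-9, B(4)=-384.
So the global minimum of psi is A(-1) + B(4) + 4 = -1 − 384 + 4 = -381, attained at (-1, 4).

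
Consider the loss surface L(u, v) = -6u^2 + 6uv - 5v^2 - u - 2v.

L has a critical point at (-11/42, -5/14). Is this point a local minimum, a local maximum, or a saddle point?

The Hessian of L is constant: H = [[-12, 6], [6, -10]].
det(H) = (-12)·(-10) − 6² = 84.
det(H) > 0 and tr(H) = -22 < 0, so H is negative definite and the point is a local maximum.

local maximum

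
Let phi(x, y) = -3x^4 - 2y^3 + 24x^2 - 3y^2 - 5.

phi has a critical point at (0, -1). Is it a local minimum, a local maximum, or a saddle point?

The mixed partial ∂²phi/∂x∂y is 0, so the Hessian at any point is diag(phi_xx, phi_yy) = diag(12(-3x^2 + 4), -6(2y + 1)).
At (0, -1): H = diag(48, 6).
Both eigenvalues are positive, so H is positive definite: a local minimum.

local minimum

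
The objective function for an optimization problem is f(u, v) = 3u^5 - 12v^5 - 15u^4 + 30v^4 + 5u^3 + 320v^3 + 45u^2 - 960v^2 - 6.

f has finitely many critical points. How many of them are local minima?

f separates as a function of u plus a function of v, so ∇f=0 decouples.
∂f/∂u = 15u(u - 3)(u - 2)(u + 1) = 0 at u ∈ {-1, 0, 2, 3}; ∂f/∂v = -60v(v - 4)(v - 2)(v + 4) = 0 at v ∈ {-4, 0, 2, 4}.
The Hessian is diagonal: diag(f_uu, f_vv). Second derivatives: f_uu(-1)=-180, f_uu(0)=90, f_uu(2)=-90, f_uu(3)=180; f_vv(-4)=11520, f_vv(0)=-1920, f_vv(2)=1440, f_vv(4)=-3840.
Local minima occur where both diagonal entries positive: (0, -4), (0, 2), (3, -4), (3, 2). Count: 4.

4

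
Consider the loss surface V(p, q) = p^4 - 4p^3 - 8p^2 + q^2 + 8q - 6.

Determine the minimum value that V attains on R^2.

V(p,q) separates as A(p) + B(q) − 6, so its minimum is min A + min B − 6.
A'(p) = 4p(p - 4)(p + 1) vanishes at p ∈ {-1, 0, 4}; B'(q) = 2q + 8 vanishes at q ∈ {-4}.
Local minima of A (where A''>0): A(-1)=-3, A(4)=-128. Local minima of B: B(-4)=-16.
So the global minimum of V is A(4) + B(-4) − 6 = -128 − 16 − 6 = -150, attained at (4, -4).

-150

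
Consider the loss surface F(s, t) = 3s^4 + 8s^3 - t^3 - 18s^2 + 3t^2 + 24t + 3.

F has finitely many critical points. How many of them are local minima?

2

F separates as a function of s plus a function of t, so ∇F=0 decouples.
∂F/∂s = 12s(s - 1)(s + 3) = 0 at s ∈ {-3, 0, 1}; ∂F/∂t = -3(t - 4)(t + 2) = 0 at t ∈ {-2, 4}.
The Hessian is diagonal: diag(F_ss, F_tt). Second derivatives: F_ss(-3)=144, F_ss(0)=-36, F_ss(1)=48; F_tt(-2)=18, F_tt(4)=-18.
Local minima occur where both diagonal entries positive: (-3, -2), (1, -2). Count: 2.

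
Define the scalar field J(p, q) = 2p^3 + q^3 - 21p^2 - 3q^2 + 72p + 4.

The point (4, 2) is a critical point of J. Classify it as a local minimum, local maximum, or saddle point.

local minimum

The mixed partial ∂²J/∂p∂q is 0, so the Hessian at any point is diag(J_pp, J_qq) = diag(6(2p - 7), 6(q - 1)).
At (4, 2): H = diag(6, 6).
Both eigenvalues are positive, so H is positive definite: a local minimum.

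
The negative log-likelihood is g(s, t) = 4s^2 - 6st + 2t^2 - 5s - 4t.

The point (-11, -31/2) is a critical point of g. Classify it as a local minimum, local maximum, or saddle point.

saddle point

The Hessian of g is constant: H = [[8, -6], [-6, 4]].
det(H) = 8·4 − (-6)² = -4.
Since det(H) < 0, H is indefinite and the critical point is a saddle point.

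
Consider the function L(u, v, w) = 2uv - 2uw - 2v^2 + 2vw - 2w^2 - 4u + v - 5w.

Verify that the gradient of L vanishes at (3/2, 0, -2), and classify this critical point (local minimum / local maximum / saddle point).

∇L = (2v - 2w - 4, 2u - 4v + 2w + 1, -2u + 2v - 4w - 5); substituting (3/2, 0, -2) gives ∇L = (0, 0, 0), so (3/2, 0, -2) is indeed a critical point.
The Hessian is constant: H = [[0, 2, -2], [2, -4, 2], [-2, 2, -4]].
Leading principal minors: Δ₁ = 0, Δ₂ = -4, Δ₃ = 16.
The minors fit neither the all-positive nor the alternating-sign pattern, so H is indefinite: a saddle point.

saddle point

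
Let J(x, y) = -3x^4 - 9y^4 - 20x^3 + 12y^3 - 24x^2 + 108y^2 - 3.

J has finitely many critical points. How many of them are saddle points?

J separates as a function of x plus a function of y, so ∇J=0 decouples.
∂J/∂x = -12x(x + 1)(x + 4) = 0 at x ∈ {-4, -1, 0}; ∂J/∂y = -36y(y - 3)(y + 2) = 0 at y ∈ {-2, 0, 3}.
The Hessian is diagonal: diag(J_xx, J_yy). Second derivatives: J_xx(-4)=-144, J_xx(-1)=36, J_xx(0)=-48; J_yy(-2)=-360, J_yy(0)=216, J_yy(3)=-540.
Saddle points occur where the two diagonal entries have opposite signs: (-4, 0), (-1, -2), (-1, 3), (0, 0). Count: 4.

4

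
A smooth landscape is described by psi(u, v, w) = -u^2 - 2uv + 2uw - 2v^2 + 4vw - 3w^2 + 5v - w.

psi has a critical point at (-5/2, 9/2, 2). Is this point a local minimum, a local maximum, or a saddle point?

The Hessian is constant: H = [[-2, -2, 2], [-2, -4, 4], [2, 4, -6]].
Leading principal minors: Δ₁ = -2, Δ₂ = 4, Δ₃ = -8.
The minors alternate sign starting negative (−, +, −), so H is negative definite: a local maximum.

local maximum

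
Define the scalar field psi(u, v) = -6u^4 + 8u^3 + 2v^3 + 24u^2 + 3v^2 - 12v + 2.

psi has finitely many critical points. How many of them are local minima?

psi separates as a function of u plus a function of v, so ∇psi=0 decouples.
∂psi/∂u = -24u(u - 2)(u + 1) = 0 at u ∈ {-1, 0, 2}; ∂psi/∂v = 6(v - 1)(v + 2) = 0 at v ∈ {-2, 1}.
The Hessian is diagonal: diag(psi_uu, psi_vv). Second derivatives: psi_uu(-1)=-72, psi_uu(0)=48, psi_uu(2)=-144; psi_vv(-2)=-18, psi_vv(1)=18.
Local minima occur where both diagonal entries positive: (0, 1). Count: 1.

1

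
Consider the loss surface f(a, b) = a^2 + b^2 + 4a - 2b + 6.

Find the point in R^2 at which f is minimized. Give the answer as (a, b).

(-2, 1)

f(a,b) separates as P(a) + Q(b) + 6, so its minimum is min P + min Q + 6.
P'(a) = 2a + 4 vanishes at a ∈ {-2}; Q'(b) = 2b - 2 vanishes at b ∈ {1}.
Local minima of P (where P''>0): P(-2)=-4. Local minima of Q: Q(1)=-1.
So the global minimum of f is P(-2) + Q(1) + 6 = -4 − 1 + 6 = 1, attained at (-2, 1).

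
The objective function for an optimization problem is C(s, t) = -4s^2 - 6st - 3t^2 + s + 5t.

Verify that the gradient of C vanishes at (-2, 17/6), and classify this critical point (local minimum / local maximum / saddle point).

local maximum

∇C = (-8s - 6t + 1, -6s - 6t + 5); substituting (-2, 17/6) gives ∇C = (0, 0), so (-2, 17/6) is indeed a critical point.
The Hessian of C is constant: H = [[-8, -6], [-6, -6]].
det(H) = (-8)·(-6) − (-6)² = 12.
det(H) > 0 and tr(H) = -14 < 0, so H is negative definite and the point is a local maximum.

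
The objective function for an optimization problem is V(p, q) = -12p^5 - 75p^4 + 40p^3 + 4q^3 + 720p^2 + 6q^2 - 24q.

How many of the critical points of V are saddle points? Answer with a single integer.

4

V separates as a function of p plus a function of q, so ∇V=0 decouples.
∂V/∂p = -60p(p - 2)(p + 3)(p + 4) = 0 at p ∈ {-4, -3, 0, 2}; ∂V/∂q = 12(q - 1)(q + 2) = 0 at q ∈ {-2, 1}.
The Hessian is diagonal: diag(V_pp, V_qq). Second derivatives: V_pp(-4)=1440, V_pp(-3)=-900, V_pp(0)=1440, V_pp(2)=-3600; V_qq(-2)=-36, V_qq(1)=36.
Saddle points occur where the two diagonal entries have opposite signs: (-4, -2), (-3, 1), (0, -2), (2, 1). Count: 4.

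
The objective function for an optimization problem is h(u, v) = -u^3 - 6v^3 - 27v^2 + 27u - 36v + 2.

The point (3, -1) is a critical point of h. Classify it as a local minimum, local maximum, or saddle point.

The mixed partial ∂²h/∂u∂v is 0, so the Hessian at any point is diag(h_uu, h_vv) = diag(-6u, -18(2v + 3)).
At (3, -1): H = diag(-18, -18).
Both eigenvalues are negative, so H is negative definite: a local maximum.

local maximum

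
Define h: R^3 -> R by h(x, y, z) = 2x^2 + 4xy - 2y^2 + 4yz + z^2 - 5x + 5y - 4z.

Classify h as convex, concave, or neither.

neither

h is quadratic, so its Hessian is the constant matrix H = [[4, 4, 0], [4, -4, 4], [0, 4, 2]].
Leading principal minors: 4, -32, -128.
Neither pattern holds ⇒ H is indefinite ⇒ neither convex nor concave.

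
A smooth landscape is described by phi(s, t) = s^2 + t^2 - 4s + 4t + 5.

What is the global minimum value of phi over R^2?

-3

phi(s,t) separates as P(s) + Q(t) + 5, so its minimum is min P + min Q + 5.
P'(s) = 2s - 4 vanishes at s ∈ {2}; Q'(t) = 2(t + 2) vanishes at t ∈ {-2}.
Local minima of P (where P''>0): P(2)=-4. Local minima of Q: Q(-2)=-4.
So the global minimum of phi is P(2) + Q(-2) + 5 = -4 − 4 + 5 = -3, attained at (2, -2).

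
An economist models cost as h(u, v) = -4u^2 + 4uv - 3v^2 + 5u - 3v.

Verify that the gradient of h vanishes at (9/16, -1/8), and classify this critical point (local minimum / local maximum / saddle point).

∇h = (-8u + 4v + 5, 4u - 6v - 3); substituting (9/16, -1/8) gives ∇h = (0, 0), so (9/16, -1/8) is indeed a critical point.
The Hessian of h is constant: H = [[-8, 4], [4, -6]].
det(H) = (-8)·(-6) − 4² = 32.
det(H) > 0 and tr(H) = -14 < 0, so H is negative definite and the point is a local maximum.

local maximum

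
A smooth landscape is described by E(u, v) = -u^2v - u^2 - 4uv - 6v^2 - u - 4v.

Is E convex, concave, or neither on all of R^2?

neither

The term -u^2v is cubic, so the Hessian is not constant.
∂²E/∂u² = -2v - 2, which takes both signs as v varies (negative for sufficiently large v). A diagonal entry of the Hessian changing sign means the Hessian is neither positive- nor negative-semidefinite on all of R^2.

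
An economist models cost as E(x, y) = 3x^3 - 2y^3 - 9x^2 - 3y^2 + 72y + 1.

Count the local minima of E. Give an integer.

E separates as a function of x plus a function of y, so ∇E=0 decouples.
∂E/∂x = 9x(x - 2) = 0 at x ∈ {0, 2}; ∂E/∂y = -6(y - 3)(y + 4) = 0 at y ∈ {-4, 3}.
The Hessian is diagonal: diag(E_xx, E_yy). Second derivatives: E_xx(0)=-18, E_xx(2)=18; E_yy(-4)=42, E_yy(3)=-42.
Local minima occur where both diagonal entries positive: (2, -4). Count: 1.

1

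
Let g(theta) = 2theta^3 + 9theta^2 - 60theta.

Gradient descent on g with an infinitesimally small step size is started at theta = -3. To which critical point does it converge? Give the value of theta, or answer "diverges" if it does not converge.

g'(theta) = 6(theta - 2)(theta + 5), so g'(-3) = -60.
Gradient descent moves in the -g' direction, i.e. theta is increasing.
The nearest critical point in that direction is theta = 2, where g'' = 42 > 0 (a local minimum). The iterate converges there.

2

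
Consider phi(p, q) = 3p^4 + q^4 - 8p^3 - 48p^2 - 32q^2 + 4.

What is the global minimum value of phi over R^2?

phi(p,q) separates as A(p) + B(q) + 4, so its minimum is min A + min B + 4.
A'(p) = 12p(p - 4)(p + 2) vanishes at p ∈ {-2, 0, 4}; B'(q) = 4q(q - 4)(q + 4) vanishes at q ∈ {-4, 0, 4}.
Local minima of A (where A''>0): A(-2)=-80, A(4)=-512. Local minima of B: B(-4)=-256, B(4)=-256.
So the global minimum of phi is A(4) + B(-4) + 4 = -512 − 256 + 4 = -764, attained at (4, -4).

-764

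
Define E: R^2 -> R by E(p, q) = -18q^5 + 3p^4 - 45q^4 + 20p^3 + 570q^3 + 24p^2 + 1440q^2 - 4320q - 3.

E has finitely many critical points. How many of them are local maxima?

2

E separates as a function of p plus a function of q, so ∇E=0 decouples.
∂E/∂p = 12p(p + 1)(p + 4) = 0 at p ∈ {-4, -1, 0}; ∂E/∂q = -90(q - 4)(q - 1)(q + 3)(q + 4) = 0 at q ∈ {-4, -3, 1, 4}.
The Hessian is diagonal: diag(E_pp, E_qq). Second derivatives: E_pp(-4)=144, E_pp(-1)=-36, E_pp(0)=48; E_qq(-4)=3600, E_qq(-3)=-2520, E_qq(1)=5400, E_qq(4)=-15120.
Local maxima occur where both diagonal entries negative: (-1, -3), (-1, 4). Count: 2.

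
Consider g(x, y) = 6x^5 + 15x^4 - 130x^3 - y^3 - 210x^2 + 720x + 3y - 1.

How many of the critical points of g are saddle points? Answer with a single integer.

4

g separates as a function of x plus a function of y, so ∇g=0 decouples.
∂g/∂x = 30(x - 3)(x - 1)(x + 2)(x + 4) = 0 at x ∈ {-4, -2, 1, 3}; ∂g/∂y = -3(y - 1)(y + 1) = 0 at y ∈ {-1, 1}.
The Hessian is diagonal: diag(g_xx, g_yy). Second derivatives: g_xx(-4)=-2100, g_xx(-2)=900, g_xx(1)=-900, g_xx(3)=2100; g_yy(-1)=6, g_yy(1)=-6.
Saddle points occur where the two diagonal entries have opposite signs: (-4, -1), (-2, 1), (1, -1), (3, 1). Count: 4.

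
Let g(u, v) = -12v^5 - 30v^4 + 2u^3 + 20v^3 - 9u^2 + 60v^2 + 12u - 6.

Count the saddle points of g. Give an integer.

4

g separates as a function of u plus a function of v, so ∇g=0 decouples.
∂g/∂u = 6(u - 2)(u - 1) = 0 at u ∈ {1, 2}; ∂g/∂v = -60v(v - 1)(v + 1)(v + 2) = 0 at v ∈ {-2, -1, 0, 1}.
The Hessian is diagonal: diag(g_uu, g_vv). Second derivatives: g_uu(1)=-6, g_uu(2)=6; g_vv(-2)=360, g_vv(-1)=-120, g_vv(0)=120, g_vv(1)=-360.
Saddle points occur where the two diagonal entries have opposite signs: (1, -2), (1, 0), (2, -1), (2, 1). Count: 4.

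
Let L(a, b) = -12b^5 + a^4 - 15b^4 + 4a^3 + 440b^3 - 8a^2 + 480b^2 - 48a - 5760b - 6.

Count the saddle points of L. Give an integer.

6

L separates as a function of a plus a function of b, so ∇L=0 decouples.
∂L/∂a = 4(a - 2)(a + 2)(a + 3) = 0 at a ∈ {-3, -2, 2}; ∂L/∂b = -60(b - 4)(b - 2)(b + 3)(b + 4) = 0 at b ∈ {-4, -3, 2, 4}.
The Hessian is diagonal: diag(L_aa, L_bb). Second derivatives: L_aa(-3)=20, L_aa(-2)=-16, L_aa(2)=80; L_bb(-4)=2880, L_bb(-3)=-2100, L_bb(2)=3600, L_bb(4)=-6720.
Saddle points occur where the two diagonal entries have opposite signs: (-3, -3), (-3, 4), (-2, -4), (-2, 2), (2, -3), (2, 4). Count: 6.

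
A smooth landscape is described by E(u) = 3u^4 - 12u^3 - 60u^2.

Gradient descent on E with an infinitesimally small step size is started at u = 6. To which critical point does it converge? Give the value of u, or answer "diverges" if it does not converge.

E'(u) = 12u(u - 5)(u + 2), so E'(6) = 576.
Gradient descent moves in the -E' direction, i.e. u is decreasing.
The nearest critical point in that direction is u = 5, where E'' = 420 > 0 (a local minimum). The iterate converges there.

5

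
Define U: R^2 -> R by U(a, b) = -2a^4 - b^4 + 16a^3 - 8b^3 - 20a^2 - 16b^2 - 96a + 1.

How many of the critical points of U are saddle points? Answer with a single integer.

4

U separates as a function of a plus a function of b, so ∇U=0 decouples.
∂U/∂a = -8(a - 4)(a - 3)(a + 1) = 0 at a ∈ {-1, 3, 4}; ∂U/∂b = -4b(b + 2)(b + 4) = 0 at b ∈ {-4, -2, 0}.
The Hessian is diagonal: diag(U_aa, U_bb). Second derivatives: U_aa(-1)=-160, U_aa(3)=32, U_aa(4)=-40; U_bb(-4)=-32, U_bb(-2)=16, U_bb(0)=-32.
Saddle points occur where the two diagonal entries have opposite signs: (-1, -2), (3, -4), (3, 0), (4, -2). Count: 4.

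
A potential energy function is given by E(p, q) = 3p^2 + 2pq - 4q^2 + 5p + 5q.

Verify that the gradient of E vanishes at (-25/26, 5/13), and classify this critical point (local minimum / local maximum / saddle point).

saddle point

∇E = (6p + 2q + 5, 2p - 8q + 5); substituting (-25/26, 5/13) gives ∇E = (0, 0), so (-25/26, 5/13) is indeed a critical point.
The Hessian of E is constant: H = [[6, 2], [2, -8]].
det(H) = 6·(-8) − 2² = -52.
Since det(H) < 0, H is indefinite and the critical point is a saddle point.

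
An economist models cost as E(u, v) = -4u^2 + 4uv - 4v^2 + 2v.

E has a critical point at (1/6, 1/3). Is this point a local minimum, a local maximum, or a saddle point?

local maximum

The Hessian of E is constant: H = [[-8, 4], [4, -8]].
det(H) = (-8)·(-8) − 4² = 48.
det(H) > 0 and tr(H) = -16 < 0, so H is negative definite and the point is a local maximum.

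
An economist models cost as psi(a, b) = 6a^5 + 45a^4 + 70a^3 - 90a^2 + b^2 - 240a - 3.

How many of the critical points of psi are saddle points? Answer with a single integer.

psi separates as a function of a plus a function of b, so ∇psi=0 decouples.
∂psi/∂a = 30(a - 1)(a + 1)(a + 2)(a + 4) = 0 at a ∈ {-4, -2, -1, 1}; ∂psi/∂b = 2b = 0 at b ∈ {0}.
The Hessian is diagonal: diag(psi_aa, psi_bb). Second derivatives: psi_aa(-4)=-900, psi_aa(-2)=180, psi_aa(-1)=-180, psi_aa(1)=900; psi_bb(0)=2.
Saddle points occur where the two diagonal entries have opposite signs: (-4, 0), (-1, 0). Count: 2.

2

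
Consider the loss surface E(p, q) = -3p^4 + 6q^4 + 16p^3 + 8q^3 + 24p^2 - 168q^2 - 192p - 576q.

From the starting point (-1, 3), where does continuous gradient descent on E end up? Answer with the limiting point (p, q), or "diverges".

E is separable, so gradient descent decouples: p follows -∂E/∂p, q follows -∂E/∂q.
∂E/∂p = -12(p - 4)(p - 2)(p + 2); at p=-1 this is -180, so p increases.
∂E/∂q = 24(q - 4)(q + 2)(q + 3); at q=3 this is -720, so q increases.
p converges to its nearest critical value 2 (a local min of the p-part); q converges to 4. The iterate converges to (2, 4).

(2, 4)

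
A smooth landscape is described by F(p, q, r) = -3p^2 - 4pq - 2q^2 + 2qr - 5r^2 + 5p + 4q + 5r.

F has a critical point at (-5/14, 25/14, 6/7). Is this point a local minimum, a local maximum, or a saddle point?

The Hessian is constant: H = [[-6, -4, 0], [-4, -4, 2], [0, 2, -10]].
Leading principal minors: Δ₁ = -6, Δ₂ = 8, Δ₃ = -56.
The minors alternate sign starting negative (−, +, −), so H is negative definite: a local maximum.

local maximum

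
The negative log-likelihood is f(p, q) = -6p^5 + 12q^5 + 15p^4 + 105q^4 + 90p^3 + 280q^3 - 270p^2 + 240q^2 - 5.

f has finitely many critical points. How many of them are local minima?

4

f separates as a function of p plus a function of q, so ∇f=0 decouples.
∂f/∂p = -30p(p - 3)(p - 2)(p + 3) = 0 at p ∈ {-3, 0, 2, 3}; ∂f/∂q = 60q(q + 1)(q + 2)(q + 4) = 0 at q ∈ {-4, -2, -1, 0}.
The Hessian is diagonal: diag(f_pp, f_qq). Second derivatives: f_pp(-3)=2700, f_pp(0)=-540, f_pp(2)=300, f_pp(3)=-540; f_qq(-4)=-1440, f_qq(-2)=240, f_qq(-1)=-180, f_qq(0)=480.
Local minima occur where both diagonal entries positive: (-3, -2), (-3, 0), (2, -2), (2, 0). Count: 4.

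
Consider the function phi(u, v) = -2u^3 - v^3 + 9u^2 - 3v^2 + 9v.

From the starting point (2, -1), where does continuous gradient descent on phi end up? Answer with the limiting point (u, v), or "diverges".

(0, -3)

phi is separable, so gradient descent decouples: u follows -∂phi/∂u, v follows -∂phi/∂v.
∂phi/∂u = -6u(u - 3); at u=2 this is 12, so u decreases.
∂phi/∂v = -3(v - 1)(v + 3); at v=-1 this is 12, so v decreases.
u converges to its nearest critical value 0 (a local min of the u-part); v converges to -3. The iterate converges to (0, -3).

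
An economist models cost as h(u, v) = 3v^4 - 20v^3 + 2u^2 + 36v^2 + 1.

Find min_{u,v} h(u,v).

1

h(u,v) separates as P(u) + Q(v) + 1, so its minimum is min P + min Q + 1.
P'(u) = 4u vanishes at u ∈ {0}; Q'(v) = 12v(v - 3)(v - 2) vanishes at v ∈ {0, 2, 3}.
Local minima of P (where P''>0): P(0)=0. Local minima of Q: Q(0)=0, Q(3)=27.
So the global minimum of h is P(0) + Q(0) + 1 = 0 + 0 + 1 = 1, attained at (0, 0).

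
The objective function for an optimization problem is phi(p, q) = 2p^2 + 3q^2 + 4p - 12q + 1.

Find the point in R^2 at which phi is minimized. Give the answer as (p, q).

phi(p,q) separates as A(p) + B(q) + 1, so its minimum is min A + min B + 1.
A'(p) = 4p + 4 vanishes at p ∈ {-1}; B'(q) = 6q - 12 vanishes at q ∈ {2}.
Local minima of A (where A''>0): A(-1)=-2. Local minima of B: B(2)=-12.
So the global minimum of phi is A(-1) + B(2) + 1 = -2 − 12 + 1 = -13, attained at (-1, 2).

(-1, 2)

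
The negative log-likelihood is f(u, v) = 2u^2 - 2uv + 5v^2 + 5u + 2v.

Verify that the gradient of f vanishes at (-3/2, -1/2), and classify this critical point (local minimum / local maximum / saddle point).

local minimum

∇f = (4u - 2v + 5, -2u + 10v + 2); substituting (-3/2, -1/2) gives ∇f = (0, 0), so (-3/2, -1/2) is indeed a critical point.
The Hessian of f is constant: H = [[4, -2], [-2, 10]].
det(H) = 4·10 − (-2)² = 36.
det(H) > 0 and tr(H) = 14 > 0, so H is positive definite and the point is a local minimum.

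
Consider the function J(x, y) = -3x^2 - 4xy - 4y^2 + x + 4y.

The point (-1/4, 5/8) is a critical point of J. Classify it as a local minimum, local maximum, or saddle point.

local maximum

The Hessian of J is constant: H = [[-6, -4], [-4, -8]].
det(H) = (-6)·(-8) − (-4)² = 32.
det(H) > 0 and tr(H) = -14 < 0, so H is negative definite and the point is a local maximum.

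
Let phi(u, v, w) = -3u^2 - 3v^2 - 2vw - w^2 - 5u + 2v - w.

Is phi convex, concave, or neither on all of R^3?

concave

phi is quadratic, so its Hessian is the constant matrix H = [[-6, 0, 0], [0, -6, -2], [0, -2, -2]].
Leading principal minors: -6, 36, -48.
Signs alternate −, +, − ⇒ H ≺ 0 ⇒ concave.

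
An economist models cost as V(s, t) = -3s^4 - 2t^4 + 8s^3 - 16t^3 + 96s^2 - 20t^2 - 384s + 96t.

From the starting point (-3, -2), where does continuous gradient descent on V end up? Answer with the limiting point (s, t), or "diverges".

(2, -3)

V is separable, so gradient descent decouples: s follows -∂V/∂s, t follows -∂V/∂t.
∂V/∂s = -12(s - 4)(s - 2)(s + 4); at s=-3 this is -420, so s increases.
∂V/∂t = -8(t - 1)(t + 3)(t + 4); at t=-2 this is 48, so t decreases.
s converges to its nearest critical value 2 (a local min of the s-part); t converges to -3. The iterate converges to (2, -3).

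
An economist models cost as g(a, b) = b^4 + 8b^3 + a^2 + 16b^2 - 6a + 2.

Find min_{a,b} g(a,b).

-7

g(a,b) separates as P(a) + Q(b) + 2, so its minimum is min P + min Q + 2.
P'(a) = 2a - 6 vanishes at a ∈ {3}; Q'(b) = 4b(b + 2)(b + 4) vanishes at b ∈ {-4, -2, 0}.
Local minima of P (where P''>0): P(3)=-9. Local minima of Q: Q(-4)=0, Q(0)=0.
So the global minimum of g is P(3) + Q(-4) + 2 = -9 + 0 + 2 = -7, attained at (3, -4).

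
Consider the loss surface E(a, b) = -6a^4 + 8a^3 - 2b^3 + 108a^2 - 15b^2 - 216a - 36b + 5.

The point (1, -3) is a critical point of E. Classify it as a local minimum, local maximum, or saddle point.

The mixed partial ∂²E/∂a∂b is 0, so the Hessian at any point is diag(E_aa, E_bb) = diag(24(-3a^2 + 2a + 9), -6(2b + 5)).
At (1, -3): H = diag(192, 6).
Both eigenvalues are positive, so H is positive definite: a local minimum.

local minimum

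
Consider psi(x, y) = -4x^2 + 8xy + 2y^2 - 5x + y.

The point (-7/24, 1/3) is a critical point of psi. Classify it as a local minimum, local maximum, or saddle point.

saddle point

The Hessian of psi is constant: H = [[-8, 8], [8, 4]].
det(H) = (-8)·4 − 8² = -96.
Since det(H) < 0, H is indefinite and the critical point is a saddle point.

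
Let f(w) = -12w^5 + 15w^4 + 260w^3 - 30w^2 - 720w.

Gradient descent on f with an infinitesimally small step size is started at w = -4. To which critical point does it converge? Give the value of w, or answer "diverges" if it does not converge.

f'(w) = -60(w - 4)(w - 1)(w + 1)(w + 3), so f'(-4) = -7200.
Gradient descent moves in the -f' direction, i.e. w is increasing.
The nearest critical point in that direction is w = -3, where f'' = 3360 > 0 (a local minimum). The iterate converges there.

-3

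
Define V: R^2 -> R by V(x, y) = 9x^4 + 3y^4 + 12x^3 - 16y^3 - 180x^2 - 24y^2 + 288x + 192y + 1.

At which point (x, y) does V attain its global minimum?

(-4, -2)

V(x,y) separates as P(x) + Q(y) + 1, so its minimum is min P + min Q + 1.
P'(x) = 36(x - 2)(x - 1)(x + 4) vanishes at x ∈ {-4, 1, 2}; Q'(y) = 12(y - 4)(y - 2)(y + 2) vanishes at y ∈ {-2, 2, 4}.
Local minima of P (where P''>0): P(-4)=-2496, P(2)=96. Local minima of Q: Q(-2)=-304, Q(4)=128.
So the global minimum of V is P(-4) + Q(-2) + 1 = -2496 − 304 + 1 = -2799, attained at (-4, -2).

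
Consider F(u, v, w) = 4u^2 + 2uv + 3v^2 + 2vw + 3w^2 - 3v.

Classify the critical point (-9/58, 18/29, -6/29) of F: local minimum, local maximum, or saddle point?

The Hessian is constant: H = [[8, 2, 0], [2, 6, 2], [0, 2, 6]].
Leading principal minors: Δ₁ = 8, Δ₂ = 44, Δ₃ = 232.
All leading minors are positive, so H is positive definite: a local minimum.

local minimum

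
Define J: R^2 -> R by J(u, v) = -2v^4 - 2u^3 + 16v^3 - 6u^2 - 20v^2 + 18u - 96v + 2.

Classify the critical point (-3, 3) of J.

The mixed partial ∂²J/∂u∂v is 0, so the Hessian at any point is diag(J_uu, J_vv) = diag(-12(u + 1), 8(-3v^2 + 12v - 5)).
At (-3, 3): H = diag(24, 32).
Both eigenvalues are positive, so H is positive definite: a local minimum.

local minimum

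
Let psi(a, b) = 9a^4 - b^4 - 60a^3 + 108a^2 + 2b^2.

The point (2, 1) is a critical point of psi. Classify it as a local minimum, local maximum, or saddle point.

local maximum

The mixed partial ∂²psi/∂a∂b is 0, so the Hessian at any point is diag(psi_aa, psi_bb) = diag(36(3a^2 - 10a + 6), 4(-3b^2 + 1)).
At (2, 1): H = diag(-72, -8).
Both eigenvalues are negative, so H is negative definite: a local maximum.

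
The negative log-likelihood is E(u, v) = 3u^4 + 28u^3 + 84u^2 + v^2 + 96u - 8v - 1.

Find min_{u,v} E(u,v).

-81

E(u,v) separates as P(u) + Q(v) − 1, so its minimum is min P + min Q − 1.
P'(u) = 12(u + 1)(u + 2)(u + 4) vanishes at u ∈ {-4, -2, -1}; Q'(v) = 2v - 8 vanishes at v ∈ {4}.
Local minima of P (where P''>0): P(-4)=-64, P(-1)=-37. Local minima of Q: Q(4)=-16.
So the global minimum of E is P(-4) + Q(4) − 1 = -64 − 16 − 1 = -81, attained at (-4, 4).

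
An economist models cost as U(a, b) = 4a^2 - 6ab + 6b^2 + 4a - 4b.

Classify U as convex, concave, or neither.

U is quadratic, so its Hessian is the constant matrix H = [[8, -6], [-6, 12]].
det(H) = 60, tr(H) = 20.
det(H) > 0 and tr(H) > 0, so H is positive definite everywhere: convex.

convex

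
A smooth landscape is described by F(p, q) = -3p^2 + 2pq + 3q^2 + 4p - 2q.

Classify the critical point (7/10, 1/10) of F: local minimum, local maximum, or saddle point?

saddle point

The Hessian of F is constant: H = [[-6, 2], [2, 6]].
det(H) = (-6)·6 − 2² = -40.
Since det(H) < 0, H is indefinite and the critical point is a saddle point.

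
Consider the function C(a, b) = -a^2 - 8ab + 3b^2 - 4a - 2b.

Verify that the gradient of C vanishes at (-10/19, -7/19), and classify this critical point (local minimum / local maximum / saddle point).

saddle point

∇C = (-2a - 8b - 4, -8a + 6b - 2); substituting (-10/19, -7/19) gives ∇C = (0, 0), so (-10/19, -7/19) is indeed a critical point.
The Hessian of C is constant: H = [[-2, -8], [-8, 6]].
det(H) = (-2)·6 − (-8)² = -76.
Since det(H) < 0, H is indefinite and the critical point is a saddle point.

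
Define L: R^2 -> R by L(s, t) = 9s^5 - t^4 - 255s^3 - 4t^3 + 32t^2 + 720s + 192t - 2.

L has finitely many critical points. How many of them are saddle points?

L separates as a function of s plus a function of t, so ∇L=0 decouples.
∂L/∂s = 45(s - 4)(s - 1)(s + 1)(s + 4) = 0 at s ∈ {-4, -1, 1, 4}; ∂L/∂t = -4(t - 4)(t + 3)(t + 4) = 0 at t ∈ {-4, -3, 4}.
The Hessian is diagonal: diag(L_ss, L_tt). Second derivatives: L_ss(-4)=-5400, L_ss(-1)=1350, L_ss(1)=-1350, L_ss(4)=5400; L_tt(-4)=-32, L_tt(-3)=28, L_tt(4)=-224.
Saddle points occur where the two diagonal entries have opposite signs: (-4, -3), (-1, -4), (-1, 4), (1, -3), (4, -4), (4, 4). Count: 6.

6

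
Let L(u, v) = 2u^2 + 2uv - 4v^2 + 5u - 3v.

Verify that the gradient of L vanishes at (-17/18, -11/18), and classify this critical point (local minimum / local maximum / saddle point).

saddle point

∇L = (4u + 2v + 5, 2u - 8v - 3); substituting (-17/18, -11/18) gives ∇L = (0, 0), so (-17/18, -11/18) is indeed a critical point.
The Hessian of L is constant: H = [[4, 2], [2, -8]].
det(H) = 4·(-8) − 2² = -36.
Since det(H) < 0, H is indefinite and the critical point is a saddle point.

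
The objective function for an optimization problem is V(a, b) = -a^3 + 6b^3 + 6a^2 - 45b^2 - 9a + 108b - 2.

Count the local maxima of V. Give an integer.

V separates as a function of a plus a function of b, so ∇V=0 decouples.
∂V/∂a = -3(a - 3)(a - 1) = 0 at a ∈ {1, 3}; ∂V/∂b = 18(b - 3)(b - 2) = 0 at b ∈ {2, 3}.
The Hessian is diagonal: diag(V_aa, V_bb). Second derivatives: V_aa(1)=6, V_aa(3)=-6; V_bb(2)=-18, V_bb(3)=18.
Local maxima occur where both diagonal entries negative: (3, 2). Count: 1.

1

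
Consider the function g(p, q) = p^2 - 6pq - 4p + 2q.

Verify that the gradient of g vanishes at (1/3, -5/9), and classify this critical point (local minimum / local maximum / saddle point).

∇g = (2p - 6q - 4, -6p + 2); substituting (1/3, -5/9) gives ∇g = (0, 0), so (1/3, -5/9) is indeed a critical point.
The Hessian of g is constant: H = [[2, -6], [-6, 0]].
det(H) = 2·0 − (-6)² = -36.
Since det(H) < 0, H is indefinite and the critical point is a saddle point.

saddle point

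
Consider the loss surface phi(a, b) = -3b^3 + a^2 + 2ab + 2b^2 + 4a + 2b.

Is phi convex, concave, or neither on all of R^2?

The term -3b^3 is cubic, so the Hessian is not constant.
∂²phi/∂b² = -18b + 4, which takes both signs as b varies (negative for sufficiently large b). A diagonal entry of the Hessian changing sign means the Hessian is neither positive- nor negative-semidefinite on all of R^2.

neither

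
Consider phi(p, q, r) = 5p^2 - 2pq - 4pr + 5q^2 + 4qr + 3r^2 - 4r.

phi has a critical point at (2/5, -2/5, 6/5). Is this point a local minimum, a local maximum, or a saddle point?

The Hessian is constant: H = [[10, -2, -4], [-2, 10, 4], [-4, 4, 6]].
Leading principal minors: Δ₁ = 10, Δ₂ = 96, Δ₃ = 320.
All leading minors are positive, so H is positive definite: a local minimum.

local minimum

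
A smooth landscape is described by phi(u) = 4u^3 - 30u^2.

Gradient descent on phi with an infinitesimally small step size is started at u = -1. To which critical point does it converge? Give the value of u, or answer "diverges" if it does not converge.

phi'(u) = 12u(u - 5), so phi'(-1) = 72.
Gradient descent moves in the -phi' direction, i.e. u is decreasing.
There is no critical point below u=-1, and phi' keeps the same sign, so the iterate runs off to −∞.

diverges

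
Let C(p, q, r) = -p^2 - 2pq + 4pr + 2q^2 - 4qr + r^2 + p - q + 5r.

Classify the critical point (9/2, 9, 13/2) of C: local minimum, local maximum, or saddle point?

saddle point

The Hessian is constant: H = [[-2, -2, 4], [-2, 4, -4], [4, -4, 2]].
Leading principal minors: Δ₁ = -2, Δ₂ = -12, Δ₃ = 8.
The minors fit neither the all-positive nor the alternating-sign pattern, so H is indefinite: a saddle point.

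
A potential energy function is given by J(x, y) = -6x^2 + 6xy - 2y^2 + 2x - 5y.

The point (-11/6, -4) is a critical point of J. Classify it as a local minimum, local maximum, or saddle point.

local maximum

The Hessian of J is constant: H = [[-12, 6], [6, -4]].
det(H) = (-12)·(-4) − 6² = 12.
det(H) > 0 and tr(H) = -16 < 0, so H is negative definite and the point is a local maximum.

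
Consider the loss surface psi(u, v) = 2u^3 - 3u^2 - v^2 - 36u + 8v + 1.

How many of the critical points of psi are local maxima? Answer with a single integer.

1

psi separates as a function of u plus a function of v, so ∇psi=0 decouples.
∂psi/∂u = 6(u - 3)(u + 2) = 0 at u ∈ {-2, 3}; ∂psi/∂v = -2(v - 4) = 0 at v ∈ {4}.
The Hessian is diagonal: diag(psi_uu, psi_vv). Second derivatives: psi_uu(-2)=-30, psi_uu(3)=30; psi_vv(4)=-2.
Local maxima occur where both diagonal entries negative: (-2, 4). Count: 1.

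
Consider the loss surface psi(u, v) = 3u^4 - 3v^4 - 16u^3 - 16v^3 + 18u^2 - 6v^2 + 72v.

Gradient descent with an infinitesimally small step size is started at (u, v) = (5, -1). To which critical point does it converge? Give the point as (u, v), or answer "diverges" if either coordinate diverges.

psi is separable, so gradient descent decouples: u follows -∂psi/∂u, v follows -∂psi/∂v.
∂psi/∂u = 12u(u - 3)(u - 1); at u=5 this is 480, so u decreases.
∂psi/∂v = -12(v - 1)(v + 2)(v + 3); at v=-1 this is 48, so v decreases.
u converges to its nearest critical value 3 (a local min of the u-part); v converges to -2. The iterate converges to (3, -2).

(3, -2)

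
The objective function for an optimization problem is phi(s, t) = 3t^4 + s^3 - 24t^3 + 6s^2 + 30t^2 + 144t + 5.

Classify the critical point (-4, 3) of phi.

The mixed partial ∂²phi/∂s∂t is 0, so the Hessian at any point is diag(phi_ss, phi_tt) = diag(6(s + 2), 12(3t^2 - 12t + 5)).
At (-4, 3): H = diag(-12, -48).
Both eigenvalues are negative, so H is negative definite: a local maximum.

local maximum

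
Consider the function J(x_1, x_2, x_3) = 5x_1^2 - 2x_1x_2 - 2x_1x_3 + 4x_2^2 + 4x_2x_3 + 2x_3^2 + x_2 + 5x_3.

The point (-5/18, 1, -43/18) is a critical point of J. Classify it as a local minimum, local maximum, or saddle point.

The Hessian is constant: H = [[10, -2, -2], [-2, 8, 4], [-2, 4, 4]].
Leading principal minors: Δ₁ = 10, Δ₂ = 76, Δ₃ = 144.
All leading minors are positive, so H is positive definite: a local minimum.

local minimum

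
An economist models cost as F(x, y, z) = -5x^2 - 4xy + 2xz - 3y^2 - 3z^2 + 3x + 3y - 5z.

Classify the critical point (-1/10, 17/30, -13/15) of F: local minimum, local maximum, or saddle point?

The Hessian is constant: H = [[-10, -4, 2], [-4, -6, 0], [2, 0, -6]].
Leading principal minors: Δ₁ = -10, Δ₂ = 44, Δ₃ = -240.
The minors alternate sign starting negative (−, +, −), so H is negative definite: a local maximum.

local maximum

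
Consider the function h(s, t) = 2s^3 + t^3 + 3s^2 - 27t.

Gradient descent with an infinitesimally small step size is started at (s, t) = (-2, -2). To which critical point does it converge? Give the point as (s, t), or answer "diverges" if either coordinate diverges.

h is separable, so gradient descent decouples: s follows -∂h/∂s, t follows -∂h/∂t.
∂h/∂s = 6s(s + 1); at s=-2 this is 12, so s decreases.
∂h/∂t = 3(t - 3)(t + 3); at t=-2 this is -15, so t increases.
The s-coordinate has no critical point in that direction and runs off to infinity.

diverges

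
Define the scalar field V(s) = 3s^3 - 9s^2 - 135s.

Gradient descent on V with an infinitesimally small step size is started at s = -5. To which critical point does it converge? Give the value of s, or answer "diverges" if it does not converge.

V'(s) = 9(s - 5)(s + 3), so V'(-5) = 180.
Gradient descent moves in the -V' direction, i.e. s is decreasing.
There is no critical point below s=-5, and V' keeps the same sign, so the iterate runs off to −∞.

diverges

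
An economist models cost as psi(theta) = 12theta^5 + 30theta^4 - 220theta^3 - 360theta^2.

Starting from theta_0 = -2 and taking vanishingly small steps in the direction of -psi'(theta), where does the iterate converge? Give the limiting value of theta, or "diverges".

psi'(theta) = 60theta(theta - 3)(theta + 1)(theta + 4), so psi'(-2) = -1200.
Gradient descent moves in the -psi' direction, i.e. theta is increasing.
The nearest critical point in that direction is theta = -1, where psi'' = 720 > 0 (a local minimum). The iterate converges there.

-1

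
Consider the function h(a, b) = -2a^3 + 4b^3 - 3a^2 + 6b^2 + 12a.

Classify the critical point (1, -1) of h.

The mixed partial ∂²h/∂a∂b is 0, so the Hessian at any point is diag(h_aa, h_bb) = diag(-6(2a + 1), 12(2b + 1)).
At (1, -1): H = diag(-18, -12).
Both eigenvalues are negative, so H is negative definite: a local maximum.

local maximum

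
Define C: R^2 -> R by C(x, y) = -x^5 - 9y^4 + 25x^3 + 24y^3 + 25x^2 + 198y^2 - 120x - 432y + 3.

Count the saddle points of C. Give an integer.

6

C separates as a function of x plus a function of y, so ∇C=0 decouples.
∂C/∂x = -5(x - 4)(x - 1)(x + 2)(x + 3) = 0 at x ∈ {-3, -2, 1, 4}; ∂C/∂y = -36(y - 4)(y - 1)(y + 3) = 0 at y ∈ {-3, 1, 4}.
The Hessian is diagonal: diag(C_xx, C_yy). Second derivatives: C_xx(-3)=140, C_xx(-2)=-90, C_xx(1)=180, C_xx(4)=-630; C_yy(-3)=-1008, C_yy(1)=432, C_yy(4)=-756.
Saddle points occur where the two diagonal entries have opposite signs: (-3, -3), (-3, 4), (-2, 1), (1, -3), (1, 4), (4, 1). Count: 6.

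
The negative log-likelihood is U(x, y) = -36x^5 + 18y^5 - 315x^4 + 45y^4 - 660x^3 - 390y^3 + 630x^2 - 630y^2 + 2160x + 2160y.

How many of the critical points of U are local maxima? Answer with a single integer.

4

U separates as a function of x plus a function of y, so ∇U=0 decouples.
∂U/∂x = -180(x - 1)(x + 1)(x + 3)(x + 4) = 0 at x ∈ {-4, -3, -1, 1}; ∂U/∂y = 90(y - 3)(y - 1)(y + 2)(y + 4) = 0 at y ∈ {-4, -2, 1, 3}.
The Hessian is diagonal: diag(U_xx, U_yy). Second derivatives: U_xx(-4)=2700, U_xx(-3)=-1440, U_xx(-1)=2160, U_xx(1)=-7200; U_yy(-4)=-6300, U_yy(-2)=2700, U_yy(1)=-2700, U_yy(3)=6300.
Local maxima occur where both diagonal entries negative: (-3, -4), (-3, 1), (1, -4), (1, 1). Count: 4.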